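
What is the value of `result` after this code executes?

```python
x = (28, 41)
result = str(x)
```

x = (28, 41); result = '(28, 41)'

'(28, 41)'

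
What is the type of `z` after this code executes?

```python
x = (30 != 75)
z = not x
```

'not' returns bool

bool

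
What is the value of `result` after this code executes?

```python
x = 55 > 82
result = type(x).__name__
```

x is bool; result = 'bool'

'bool'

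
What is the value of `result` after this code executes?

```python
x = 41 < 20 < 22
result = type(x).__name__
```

x is bool; result = 'bool'

'bool'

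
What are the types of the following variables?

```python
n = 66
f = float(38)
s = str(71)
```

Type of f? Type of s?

f is assigned the result of calling float(), which returns a float; s is assigned the result of calling str(), which returns a str

float, str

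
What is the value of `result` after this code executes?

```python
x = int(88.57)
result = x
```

x = 88; result = 88

88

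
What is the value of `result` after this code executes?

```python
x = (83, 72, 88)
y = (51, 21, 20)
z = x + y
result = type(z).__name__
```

x is tuple; y is tuple; z is tuple; result = 'tuple'

'tuple'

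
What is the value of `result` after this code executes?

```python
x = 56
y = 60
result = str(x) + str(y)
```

x = 56; y = 60; result = '5660'

'5660'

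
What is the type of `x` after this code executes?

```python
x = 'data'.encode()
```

str.encode() returns bytes

bytes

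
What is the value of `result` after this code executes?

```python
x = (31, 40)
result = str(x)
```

x = (31, 40); result = '(31, 40)'

'(31, 40)'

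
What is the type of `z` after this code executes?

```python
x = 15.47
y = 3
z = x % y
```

float % int = float

float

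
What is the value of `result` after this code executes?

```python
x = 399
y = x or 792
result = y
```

x = 399; y = 399; result = 399

399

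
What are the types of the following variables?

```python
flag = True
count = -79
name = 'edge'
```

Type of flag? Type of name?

flag is assigned the constant True, which has type bool; name is assigned a quoted string literal, so it is a str

bool, str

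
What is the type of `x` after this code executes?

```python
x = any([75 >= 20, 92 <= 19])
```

any() returns bool

bool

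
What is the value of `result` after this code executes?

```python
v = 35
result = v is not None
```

v = 35; result = True

True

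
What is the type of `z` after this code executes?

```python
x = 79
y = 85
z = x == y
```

Equality comparison returns bool

bool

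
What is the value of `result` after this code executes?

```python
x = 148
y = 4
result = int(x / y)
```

x = 148; y = 4; result = 37

37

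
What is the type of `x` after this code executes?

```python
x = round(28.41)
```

round() with no decimal places returns int

int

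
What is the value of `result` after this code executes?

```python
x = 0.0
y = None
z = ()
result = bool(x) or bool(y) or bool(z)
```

x = 0.0; y = None; z = (); result = False

False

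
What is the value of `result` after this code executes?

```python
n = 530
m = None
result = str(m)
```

n = 530; m = None; result = 'None'

'None'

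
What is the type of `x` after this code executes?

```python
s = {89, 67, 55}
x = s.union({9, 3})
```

set.union() returns a new set

set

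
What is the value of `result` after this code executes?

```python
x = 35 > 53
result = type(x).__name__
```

x is bool; result = 'bool'

'bool'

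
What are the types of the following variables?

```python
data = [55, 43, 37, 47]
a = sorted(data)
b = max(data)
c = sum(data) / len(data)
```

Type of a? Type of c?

sorted() returns list; int / int = float

list, float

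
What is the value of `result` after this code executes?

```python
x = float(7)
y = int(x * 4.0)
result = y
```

x = 7.0; y = 28; result = 28

28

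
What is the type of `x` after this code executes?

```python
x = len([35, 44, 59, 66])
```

len() always returns int

int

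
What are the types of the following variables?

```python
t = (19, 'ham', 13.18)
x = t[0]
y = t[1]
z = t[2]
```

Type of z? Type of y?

tuple[2] is float; tuple[1] is str

float, str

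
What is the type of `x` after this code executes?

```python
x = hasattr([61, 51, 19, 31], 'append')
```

hasattr() returns bool

bool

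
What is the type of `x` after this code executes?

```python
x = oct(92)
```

oct() returns str representation

str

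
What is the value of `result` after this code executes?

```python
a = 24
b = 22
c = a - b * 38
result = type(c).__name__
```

a is int; b is int; c is int; result = 'int'

'int'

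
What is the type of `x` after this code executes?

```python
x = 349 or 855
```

'or' returns first truthy value (int)

int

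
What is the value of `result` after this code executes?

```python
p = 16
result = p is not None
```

p = 16; result = True

True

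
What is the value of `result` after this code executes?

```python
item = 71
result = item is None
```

item = 71; result = False

False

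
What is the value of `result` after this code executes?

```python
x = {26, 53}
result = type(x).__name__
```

x is set; result = 'set'

'set'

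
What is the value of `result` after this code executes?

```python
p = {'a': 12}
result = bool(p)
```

p = {'a': 12}; result = True

True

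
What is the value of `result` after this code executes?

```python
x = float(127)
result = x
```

x = 127.0; result = 127.0

127.0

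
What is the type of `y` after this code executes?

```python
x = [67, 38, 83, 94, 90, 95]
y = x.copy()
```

list.copy() returns list

list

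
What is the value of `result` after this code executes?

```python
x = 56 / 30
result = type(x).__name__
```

x is float; result = 'float'

'float'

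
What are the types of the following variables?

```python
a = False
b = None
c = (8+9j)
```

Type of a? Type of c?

a is assigned the constant False, which has type bool; c is assigned (8+9j), an int plus an imaginary literal (j suffix), which evaluates to complex

bool, complex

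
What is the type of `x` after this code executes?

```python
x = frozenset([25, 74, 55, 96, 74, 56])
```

frozenset() returns frozenset

frozenset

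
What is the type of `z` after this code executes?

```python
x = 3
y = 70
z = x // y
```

int // int = int

int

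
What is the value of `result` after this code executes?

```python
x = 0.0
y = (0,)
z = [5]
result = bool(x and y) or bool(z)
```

x = 0.0; y = (0,); z = [5]; result = True

True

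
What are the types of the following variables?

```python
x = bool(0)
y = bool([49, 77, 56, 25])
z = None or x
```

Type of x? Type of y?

bool() returns bool; bool() returns bool

bool, bool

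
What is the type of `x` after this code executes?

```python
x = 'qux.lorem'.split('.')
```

str.split() returns list

list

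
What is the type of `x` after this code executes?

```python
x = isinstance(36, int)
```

isinstance() returns bool

bool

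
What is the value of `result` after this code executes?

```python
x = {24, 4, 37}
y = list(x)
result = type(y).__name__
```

x is set; y is list; result = 'list'

'list'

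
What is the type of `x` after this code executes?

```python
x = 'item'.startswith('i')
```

str.startswith() returns bool

bool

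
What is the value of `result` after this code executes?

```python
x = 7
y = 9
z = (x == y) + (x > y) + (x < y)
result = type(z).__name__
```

x is int; y is int; z is int; result = 'int'

'int'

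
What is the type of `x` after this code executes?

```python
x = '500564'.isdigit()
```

str.isdigit() returns bool

bool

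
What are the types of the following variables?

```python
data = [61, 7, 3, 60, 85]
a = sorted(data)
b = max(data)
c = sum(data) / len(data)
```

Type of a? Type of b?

sorted() returns list; max of ints returns int

list, int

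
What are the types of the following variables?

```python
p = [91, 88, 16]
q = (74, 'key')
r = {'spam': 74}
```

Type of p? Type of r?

p is assigned a list literal (square brackets); r is assigned a dict literal ({key: value})

list, dict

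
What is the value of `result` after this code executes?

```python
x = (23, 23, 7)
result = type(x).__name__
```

x is tuple; result = 'tuple'

'tuple'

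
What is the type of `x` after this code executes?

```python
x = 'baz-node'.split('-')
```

str.split() returns list

list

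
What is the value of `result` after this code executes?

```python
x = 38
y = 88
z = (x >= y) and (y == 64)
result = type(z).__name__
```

x is int; y is int; z is bool; result = 'bool'

'bool'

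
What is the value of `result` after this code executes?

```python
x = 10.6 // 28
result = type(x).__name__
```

x is float; result = 'float'

'float'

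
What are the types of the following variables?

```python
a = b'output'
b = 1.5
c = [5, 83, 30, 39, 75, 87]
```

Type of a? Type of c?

a is assigned a bytes literal (b'...' prefix); c is assigned a list literal (square brackets)

bytes, list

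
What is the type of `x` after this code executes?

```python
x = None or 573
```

'or' with None returns the other truthy value

int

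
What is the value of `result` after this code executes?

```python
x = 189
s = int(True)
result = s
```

x = 189; s = 1; result = 1

1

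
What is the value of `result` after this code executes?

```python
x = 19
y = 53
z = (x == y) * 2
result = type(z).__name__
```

x is int; y is int; z is int; result = 'int'

'int'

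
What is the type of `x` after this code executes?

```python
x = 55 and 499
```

'and' with truthy values returns last operand (int)

int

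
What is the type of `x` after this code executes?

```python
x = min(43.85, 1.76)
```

min() of floats returns float

float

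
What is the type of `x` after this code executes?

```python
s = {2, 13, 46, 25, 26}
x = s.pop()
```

Popping from set[int] returns int

int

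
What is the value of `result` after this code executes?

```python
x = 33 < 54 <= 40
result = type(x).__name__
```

x is bool; result = 'bool'

'bool'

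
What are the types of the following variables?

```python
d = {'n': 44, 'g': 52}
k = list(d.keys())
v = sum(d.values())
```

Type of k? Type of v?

list() converts to list; sum of ints is int

list, int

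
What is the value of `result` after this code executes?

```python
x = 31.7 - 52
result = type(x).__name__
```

x is float; result = 'float'

'float'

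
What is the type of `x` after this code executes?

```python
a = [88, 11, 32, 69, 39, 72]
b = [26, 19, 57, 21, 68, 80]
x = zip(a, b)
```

zip() returns a zip object

zip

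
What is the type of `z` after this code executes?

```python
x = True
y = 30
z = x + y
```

bool + int = int (bool is subclass of int)

int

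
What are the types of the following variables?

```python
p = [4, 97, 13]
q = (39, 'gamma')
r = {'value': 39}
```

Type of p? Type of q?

p is assigned a list literal (square brackets); q is assigned a tuple (parenthesized, comma-separated values)

list, tuple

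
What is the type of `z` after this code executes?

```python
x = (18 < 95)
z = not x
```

'not' returns bool

bool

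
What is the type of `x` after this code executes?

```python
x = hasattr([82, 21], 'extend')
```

hasattr() returns bool

bool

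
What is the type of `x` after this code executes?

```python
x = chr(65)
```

chr() returns str (single char)

str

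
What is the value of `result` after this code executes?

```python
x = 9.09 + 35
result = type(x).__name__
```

x is float; result = 'float'

'float'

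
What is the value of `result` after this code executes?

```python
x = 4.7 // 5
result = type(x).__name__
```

x is float; result = 'float'

'float'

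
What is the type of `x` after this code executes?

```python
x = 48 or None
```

'or' returns first truthy value

int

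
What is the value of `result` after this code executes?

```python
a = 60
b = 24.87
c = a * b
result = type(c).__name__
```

a is int; b is float; c is float; result = 'float'

'float'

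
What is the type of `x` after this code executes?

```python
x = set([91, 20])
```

set() constructor returns set

set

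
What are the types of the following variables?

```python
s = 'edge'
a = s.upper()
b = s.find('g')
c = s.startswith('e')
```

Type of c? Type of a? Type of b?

startswith() returns bool; upper() returns str; find() returns int

bool, str, int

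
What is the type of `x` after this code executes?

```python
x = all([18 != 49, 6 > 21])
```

all() returns bool

bool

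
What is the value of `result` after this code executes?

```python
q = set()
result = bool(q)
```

q = set(); result = False

False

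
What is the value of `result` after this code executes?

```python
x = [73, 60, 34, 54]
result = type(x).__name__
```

x is list; result = 'list'

'list'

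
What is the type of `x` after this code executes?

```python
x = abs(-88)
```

abs() of int returns int

int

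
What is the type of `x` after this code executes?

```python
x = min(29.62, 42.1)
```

min() of floats returns float

float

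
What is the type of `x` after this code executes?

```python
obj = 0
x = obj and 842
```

'and' returns first falsy value (0 is int)

int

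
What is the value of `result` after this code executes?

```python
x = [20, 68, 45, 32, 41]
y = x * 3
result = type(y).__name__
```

x is list; y is list; result = 'list'

'list'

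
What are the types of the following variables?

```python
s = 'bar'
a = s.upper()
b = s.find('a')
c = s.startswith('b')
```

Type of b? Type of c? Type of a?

find() returns int; startswith() returns bool; upper() returns str

int, bool, str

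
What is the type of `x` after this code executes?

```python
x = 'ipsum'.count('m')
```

str.count() returns int

int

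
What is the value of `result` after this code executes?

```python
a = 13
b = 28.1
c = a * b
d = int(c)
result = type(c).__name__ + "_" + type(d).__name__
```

a is int; b is float; c is float; d is int; result = 'float_int'

'float_int'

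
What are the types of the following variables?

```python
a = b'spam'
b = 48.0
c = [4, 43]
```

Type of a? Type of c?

a is assigned a bytes literal (b'...' prefix); c is assigned a list literal (square brackets)

bytes, list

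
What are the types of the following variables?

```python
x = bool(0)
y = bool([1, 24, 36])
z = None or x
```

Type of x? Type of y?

bool() returns bool; bool() returns bool

bool, bool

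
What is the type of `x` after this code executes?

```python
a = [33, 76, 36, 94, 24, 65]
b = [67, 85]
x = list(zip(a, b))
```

list(zip()) returns a list of tuples

list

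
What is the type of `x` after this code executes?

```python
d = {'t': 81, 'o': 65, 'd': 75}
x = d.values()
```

.values() returns dict_values view

dict_values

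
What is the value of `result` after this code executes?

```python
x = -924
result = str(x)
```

x = -924; result = '-924'

'-924'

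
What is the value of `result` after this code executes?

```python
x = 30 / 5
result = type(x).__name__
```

x is float; result = 'float'

'float'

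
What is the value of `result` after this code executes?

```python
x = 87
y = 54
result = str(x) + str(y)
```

x = 87; y = 54; result = '8754'

'8754'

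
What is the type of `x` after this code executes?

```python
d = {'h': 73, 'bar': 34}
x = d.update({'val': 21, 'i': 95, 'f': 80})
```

dict.update() returns None

NoneType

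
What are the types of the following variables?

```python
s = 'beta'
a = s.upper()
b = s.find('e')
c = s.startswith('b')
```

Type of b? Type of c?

find() returns int; startswith() returns bool

int, bool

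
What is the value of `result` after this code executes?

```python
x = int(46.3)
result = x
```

x = 46; result = 46

46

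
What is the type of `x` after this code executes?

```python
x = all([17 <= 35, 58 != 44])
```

all() returns bool

bool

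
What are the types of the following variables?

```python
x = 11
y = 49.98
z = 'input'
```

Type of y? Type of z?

y is assigned a number with a decimal point, so it is a float; z is assigned a quoted string literal, so it is a str

float, str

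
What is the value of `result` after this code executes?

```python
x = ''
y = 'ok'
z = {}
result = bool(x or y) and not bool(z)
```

x = ''; y = 'ok'; z = {}; result = True

True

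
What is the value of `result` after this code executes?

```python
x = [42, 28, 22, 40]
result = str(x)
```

x = [42, 28, 22, 40]; result = '[42, 28, 22, 40]'

'[42, 28, 22, 40]'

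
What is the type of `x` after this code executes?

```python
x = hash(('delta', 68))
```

hash() returns int

int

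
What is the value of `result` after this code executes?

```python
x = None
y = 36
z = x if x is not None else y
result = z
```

x = None; y = 36; z = 36; result = 36

36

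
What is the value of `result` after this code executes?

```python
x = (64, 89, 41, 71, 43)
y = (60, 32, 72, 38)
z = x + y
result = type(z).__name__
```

x is tuple; y is tuple; z is tuple; result = 'tuple'

'tuple'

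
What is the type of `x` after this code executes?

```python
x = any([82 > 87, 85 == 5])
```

any() returns bool

bool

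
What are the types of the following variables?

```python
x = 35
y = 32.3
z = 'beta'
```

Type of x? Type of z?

x is assigned a bare integer (no decimal point), so it is an int; z is assigned a quoted string literal, so it is a str

int, str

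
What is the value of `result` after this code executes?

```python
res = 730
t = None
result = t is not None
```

res = 730; t = None; result = False

False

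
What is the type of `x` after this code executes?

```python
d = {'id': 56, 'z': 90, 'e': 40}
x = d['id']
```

Accessing dict[str, int] with str key returns int

int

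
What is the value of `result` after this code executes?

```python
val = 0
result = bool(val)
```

val = 0; result = False

False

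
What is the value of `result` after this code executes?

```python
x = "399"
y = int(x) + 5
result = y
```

x = '399'; y = 404; result = 404

404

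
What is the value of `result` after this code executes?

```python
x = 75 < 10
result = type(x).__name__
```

x is bool; result = 'bool'

'bool'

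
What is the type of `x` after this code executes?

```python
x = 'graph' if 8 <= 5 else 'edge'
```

Both branches of conditional are str

str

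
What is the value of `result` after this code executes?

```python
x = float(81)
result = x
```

x = 81.0; result = 81.0

81.0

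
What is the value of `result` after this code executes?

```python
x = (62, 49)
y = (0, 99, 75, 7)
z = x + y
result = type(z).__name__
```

x is tuple; y is tuple; z is tuple; result = 'tuple'

'tuple'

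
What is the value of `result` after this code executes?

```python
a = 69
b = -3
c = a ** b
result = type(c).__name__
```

a is int; b is int; c is float; result = 'float'

'float'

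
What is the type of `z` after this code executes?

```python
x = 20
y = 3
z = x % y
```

int % int = int

int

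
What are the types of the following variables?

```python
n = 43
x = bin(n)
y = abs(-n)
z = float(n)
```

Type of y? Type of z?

abs() of int returns int; float() returns float

int, float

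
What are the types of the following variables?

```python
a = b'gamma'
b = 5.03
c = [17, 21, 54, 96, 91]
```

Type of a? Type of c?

a is assigned a bytes literal (b'...' prefix); c is assigned a list literal (square brackets)

bytes, list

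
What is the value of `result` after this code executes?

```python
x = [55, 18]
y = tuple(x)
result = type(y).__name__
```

x is list; y is tuple; result = 'tuple'

'tuple'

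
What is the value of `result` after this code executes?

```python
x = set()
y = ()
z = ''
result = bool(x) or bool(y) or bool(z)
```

x = set(); y = (); z = ''; result = False

False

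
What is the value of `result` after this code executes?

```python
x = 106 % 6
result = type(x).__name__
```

x is int; result = 'int'

'int'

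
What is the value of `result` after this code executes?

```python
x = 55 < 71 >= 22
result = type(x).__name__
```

x is bool; result = 'bool'

'bool'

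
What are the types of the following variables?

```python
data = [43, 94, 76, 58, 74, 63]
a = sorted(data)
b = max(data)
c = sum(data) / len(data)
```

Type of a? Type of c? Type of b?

sorted() returns list; int / int = float; max of ints returns int

list, float, int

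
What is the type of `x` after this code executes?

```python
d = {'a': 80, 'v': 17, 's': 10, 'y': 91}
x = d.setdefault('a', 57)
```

dict.setdefault() returns the (existing or default) value

int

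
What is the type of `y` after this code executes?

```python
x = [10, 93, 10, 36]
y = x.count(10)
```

list.count() returns int

int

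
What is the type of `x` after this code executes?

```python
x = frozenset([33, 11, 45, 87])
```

frozenset() returns frozenset

frozenset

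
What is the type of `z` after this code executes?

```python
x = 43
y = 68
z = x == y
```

Equality comparison returns bool

bool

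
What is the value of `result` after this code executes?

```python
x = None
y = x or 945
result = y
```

x = None; y = 945; result = 945

945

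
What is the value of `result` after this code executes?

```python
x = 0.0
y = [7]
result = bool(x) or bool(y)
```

x = 0.0; y = [7]; result = True

True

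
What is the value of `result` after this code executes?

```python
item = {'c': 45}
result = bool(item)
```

item = {'c': 45}; result = True

True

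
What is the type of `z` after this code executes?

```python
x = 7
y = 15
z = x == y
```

Equality comparison returns bool

bool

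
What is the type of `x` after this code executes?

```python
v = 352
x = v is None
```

'is' comparison returns bool

bool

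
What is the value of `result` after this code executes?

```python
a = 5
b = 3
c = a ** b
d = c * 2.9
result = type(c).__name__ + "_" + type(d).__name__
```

a is int; b is int; c is int; d is float; result = 'int_float'

'int_float'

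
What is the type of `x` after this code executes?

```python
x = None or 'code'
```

'or' with None returns the other truthy value (str)

str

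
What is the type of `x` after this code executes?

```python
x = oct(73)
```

oct() returns str representation

str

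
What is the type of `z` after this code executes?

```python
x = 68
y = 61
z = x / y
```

int / int = float

float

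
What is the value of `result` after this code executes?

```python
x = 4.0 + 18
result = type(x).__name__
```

x is float; result = 'float'

'float'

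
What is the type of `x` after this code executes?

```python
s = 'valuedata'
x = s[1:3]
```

Slicing a str returns str

str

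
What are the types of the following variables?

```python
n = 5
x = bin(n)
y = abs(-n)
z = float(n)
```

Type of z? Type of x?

float() returns float; bin() returns str

float, str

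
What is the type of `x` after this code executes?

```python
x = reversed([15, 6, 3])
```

reversed() on a list returns list_reverseiterator

list_reverseiterator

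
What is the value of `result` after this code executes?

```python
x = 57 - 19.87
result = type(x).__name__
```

x is float; result = 'float'

'float'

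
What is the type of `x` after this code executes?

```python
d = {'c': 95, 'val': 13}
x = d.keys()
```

.keys() returns dict_keys view

dict_keys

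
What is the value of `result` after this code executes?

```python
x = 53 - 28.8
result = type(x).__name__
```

x is float; result = 'float'

'float'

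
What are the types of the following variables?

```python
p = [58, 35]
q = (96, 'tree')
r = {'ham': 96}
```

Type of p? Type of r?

p is assigned a list literal (square brackets); r is assigned a dict literal ({key: value})

list, dict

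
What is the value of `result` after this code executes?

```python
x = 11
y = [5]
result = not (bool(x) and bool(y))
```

x = 11; y = [5]; result = False

False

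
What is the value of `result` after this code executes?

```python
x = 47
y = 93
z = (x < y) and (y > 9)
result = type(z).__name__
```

x is int; y is int; z is bool; result = 'bool'

'bool'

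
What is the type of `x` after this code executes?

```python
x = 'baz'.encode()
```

str.encode() returns bytes

bytes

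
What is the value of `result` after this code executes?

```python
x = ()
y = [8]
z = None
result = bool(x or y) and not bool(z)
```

x = (); y = [8]; z = None; result = True

True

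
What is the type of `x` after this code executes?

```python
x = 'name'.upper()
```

str.upper() returns str

str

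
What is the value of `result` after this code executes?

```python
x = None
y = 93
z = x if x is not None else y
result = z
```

x = None; y = 93; z = 93; result = 93

93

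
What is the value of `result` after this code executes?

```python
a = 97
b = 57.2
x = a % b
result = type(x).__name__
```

a is int; b is float; x is float; result = 'float'

'float'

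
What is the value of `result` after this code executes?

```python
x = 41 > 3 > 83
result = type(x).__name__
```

x is bool; result = 'bool'

'bool'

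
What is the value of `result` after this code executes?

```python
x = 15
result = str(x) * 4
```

x = 15; result = '15151515'

'15151515'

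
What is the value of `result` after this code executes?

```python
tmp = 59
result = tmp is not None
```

tmp = 59; result = True

True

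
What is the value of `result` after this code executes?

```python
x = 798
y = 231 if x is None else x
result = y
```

x = 798; y = 798; result = 798

798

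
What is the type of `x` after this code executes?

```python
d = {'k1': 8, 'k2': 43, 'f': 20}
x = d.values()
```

.values() returns dict_values view

dict_values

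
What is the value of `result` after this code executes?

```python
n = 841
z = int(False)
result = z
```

n = 841; z = 0; result = 0

0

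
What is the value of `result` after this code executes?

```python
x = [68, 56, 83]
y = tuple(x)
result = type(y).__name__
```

x is list; y is tuple; result = 'tuple'

'tuple'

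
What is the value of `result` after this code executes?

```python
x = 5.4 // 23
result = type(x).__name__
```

x is float; result = 'float'

'float'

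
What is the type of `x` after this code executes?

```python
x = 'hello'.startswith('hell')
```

str.startswith() returns bool

bool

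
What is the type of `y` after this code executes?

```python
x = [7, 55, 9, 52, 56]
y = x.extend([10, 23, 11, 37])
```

list.extend() returns None

NoneType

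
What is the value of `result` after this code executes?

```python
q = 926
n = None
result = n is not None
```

q = 926; n = None; result = False

False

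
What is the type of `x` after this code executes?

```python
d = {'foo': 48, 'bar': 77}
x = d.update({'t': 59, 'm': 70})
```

dict.update() returns None

NoneType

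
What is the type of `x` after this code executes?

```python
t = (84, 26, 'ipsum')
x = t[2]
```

Index 2 of tuple is a str literal

str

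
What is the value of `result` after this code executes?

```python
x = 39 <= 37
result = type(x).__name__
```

x is bool; result = 'bool'

'bool'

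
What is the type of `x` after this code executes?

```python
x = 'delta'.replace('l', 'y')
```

str.replace() returns str

str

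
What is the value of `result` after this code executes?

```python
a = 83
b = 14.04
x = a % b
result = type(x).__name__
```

a is int; b is float; x is float; result = 'float'

'float'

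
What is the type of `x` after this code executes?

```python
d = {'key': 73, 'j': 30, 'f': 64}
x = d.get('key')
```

dict.get() returns value type when found

int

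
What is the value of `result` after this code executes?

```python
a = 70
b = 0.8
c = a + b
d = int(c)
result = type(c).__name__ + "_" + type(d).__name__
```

a is int; b is float; c is float; d is int; result = 'float_int'

'float_int'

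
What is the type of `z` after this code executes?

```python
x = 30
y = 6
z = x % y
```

int % int = int

int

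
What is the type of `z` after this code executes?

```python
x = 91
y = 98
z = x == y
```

Equality comparison returns bool

bool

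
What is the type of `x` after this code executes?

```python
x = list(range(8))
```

list(range()) returns list

list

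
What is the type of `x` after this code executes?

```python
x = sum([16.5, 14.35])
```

sum() of floats returns float

float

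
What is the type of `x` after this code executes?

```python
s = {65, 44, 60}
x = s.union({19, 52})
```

set.union() returns a new set

set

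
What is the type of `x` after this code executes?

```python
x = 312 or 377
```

'or' returns first truthy value (int)

int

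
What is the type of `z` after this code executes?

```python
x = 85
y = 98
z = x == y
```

Equality comparison returns bool

bool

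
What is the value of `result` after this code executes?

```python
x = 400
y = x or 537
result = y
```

x = 400; y = 400; result = 400

400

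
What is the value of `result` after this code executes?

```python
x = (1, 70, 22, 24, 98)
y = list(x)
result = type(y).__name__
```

x is tuple; y is list; result = 'list'

'list'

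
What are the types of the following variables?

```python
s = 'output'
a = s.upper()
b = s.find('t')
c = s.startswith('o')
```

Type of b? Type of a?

find() returns int; upper() returns str

int, str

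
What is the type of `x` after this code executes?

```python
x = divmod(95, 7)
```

divmod() returns tuple of (quotient, remainder)

tuple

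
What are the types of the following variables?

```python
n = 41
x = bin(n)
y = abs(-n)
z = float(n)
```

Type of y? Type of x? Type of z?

abs() of int returns int; bin() returns str; float() returns float

int, str, float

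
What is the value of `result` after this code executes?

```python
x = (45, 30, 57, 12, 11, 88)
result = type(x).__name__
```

x is tuple; result = 'tuple'

'tuple'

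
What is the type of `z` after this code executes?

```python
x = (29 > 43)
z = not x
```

'not' returns bool

bool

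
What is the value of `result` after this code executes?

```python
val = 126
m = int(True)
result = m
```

val = 126; m = 1; result = 1

1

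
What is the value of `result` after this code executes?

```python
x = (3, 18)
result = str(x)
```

x = (3, 18); result = '(3, 18)'

'(3, 18)'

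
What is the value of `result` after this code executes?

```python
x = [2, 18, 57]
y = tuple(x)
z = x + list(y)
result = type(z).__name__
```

x is list; y is tuple; z is list; result = 'list'

'list'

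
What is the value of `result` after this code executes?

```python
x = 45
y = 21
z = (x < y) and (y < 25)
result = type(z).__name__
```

x is int; y is int; z is bool; result = 'bool'

'bool'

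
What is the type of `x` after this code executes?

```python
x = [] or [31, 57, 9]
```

'or' returns first truthy value (list)

list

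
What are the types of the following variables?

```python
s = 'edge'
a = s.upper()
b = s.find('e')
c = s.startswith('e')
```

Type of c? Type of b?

startswith() returns bool; find() returns int

bool, int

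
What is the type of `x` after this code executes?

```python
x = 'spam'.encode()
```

str.encode() returns bytes

bytes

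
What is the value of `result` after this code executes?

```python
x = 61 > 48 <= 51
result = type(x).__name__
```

x is bool; result = 'bool'

'bool'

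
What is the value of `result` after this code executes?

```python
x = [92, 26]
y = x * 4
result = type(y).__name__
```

x is list; y is list; result = 'list'

'list'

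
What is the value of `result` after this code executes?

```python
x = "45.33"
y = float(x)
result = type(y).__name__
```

x is str; y is float; result = 'float'

'float'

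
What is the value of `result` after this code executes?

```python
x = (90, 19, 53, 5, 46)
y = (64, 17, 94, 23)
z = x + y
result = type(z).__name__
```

x is tuple; y is tuple; z is tuple; result = 'tuple'

'tuple'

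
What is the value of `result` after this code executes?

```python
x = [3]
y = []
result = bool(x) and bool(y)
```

x = [3]; y = []; result = False

False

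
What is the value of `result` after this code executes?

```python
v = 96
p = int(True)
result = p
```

v = 96; p = 1; result = 1

1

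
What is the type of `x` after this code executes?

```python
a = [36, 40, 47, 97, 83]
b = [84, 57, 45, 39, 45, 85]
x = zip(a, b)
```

zip() returns a zip object

zip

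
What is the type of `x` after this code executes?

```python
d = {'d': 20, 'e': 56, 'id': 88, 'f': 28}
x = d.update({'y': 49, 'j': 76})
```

dict.update() returns None

NoneType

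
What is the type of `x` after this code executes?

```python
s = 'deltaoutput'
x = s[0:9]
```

Slicing a str returns str

str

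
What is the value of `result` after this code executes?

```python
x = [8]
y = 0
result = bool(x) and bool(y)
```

x = [8]; y = 0; result = False

False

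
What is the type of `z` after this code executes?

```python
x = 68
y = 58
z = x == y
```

Equality comparison returns bool

bool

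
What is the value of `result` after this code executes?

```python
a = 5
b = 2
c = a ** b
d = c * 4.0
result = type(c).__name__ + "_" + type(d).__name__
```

a is int; b is int; c is int; d is float; result = 'int_float'

'int_float'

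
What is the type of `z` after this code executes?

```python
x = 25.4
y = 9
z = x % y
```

float % int = float

float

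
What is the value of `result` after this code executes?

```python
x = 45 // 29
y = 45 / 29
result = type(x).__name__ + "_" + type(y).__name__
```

x is int; y is float; result = 'int_float'

'int_float'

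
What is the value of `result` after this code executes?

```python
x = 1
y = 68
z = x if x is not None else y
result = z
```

x = 1; y = 68; z = 1; result = 1

1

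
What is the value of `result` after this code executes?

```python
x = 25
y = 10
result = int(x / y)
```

x = 25; y = 10; result = 2

2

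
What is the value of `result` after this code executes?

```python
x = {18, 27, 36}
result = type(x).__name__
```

x is set; result = 'set'

'set'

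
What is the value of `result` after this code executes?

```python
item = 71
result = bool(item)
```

item = 71; result = True

True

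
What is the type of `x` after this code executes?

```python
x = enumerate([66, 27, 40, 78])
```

enumerate() returns an enumerate object

enumerate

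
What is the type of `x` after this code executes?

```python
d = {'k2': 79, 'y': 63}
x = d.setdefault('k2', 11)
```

dict.setdefault() returns the (existing or default) value

int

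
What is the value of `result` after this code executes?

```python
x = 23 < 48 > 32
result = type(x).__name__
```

x is bool; result = 'bool'

'bool'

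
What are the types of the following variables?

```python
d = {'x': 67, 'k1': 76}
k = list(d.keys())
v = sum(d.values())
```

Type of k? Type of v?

list() converts to list; sum of ints is int

list, int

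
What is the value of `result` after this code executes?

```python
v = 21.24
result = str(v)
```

v = 21.24; result = '21.24'

'21.24'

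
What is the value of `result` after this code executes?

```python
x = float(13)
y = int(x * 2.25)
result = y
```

x = 13.0; y = 29; result = 29

29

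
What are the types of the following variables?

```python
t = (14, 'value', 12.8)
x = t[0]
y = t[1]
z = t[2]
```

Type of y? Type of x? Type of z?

tuple[1] is str; tuple[0] is int; tuple[2] is float

str, int, float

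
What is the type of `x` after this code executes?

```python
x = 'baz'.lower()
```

str.lower() returns str

str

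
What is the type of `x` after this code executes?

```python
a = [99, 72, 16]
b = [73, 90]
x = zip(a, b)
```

zip() returns a zip object

zip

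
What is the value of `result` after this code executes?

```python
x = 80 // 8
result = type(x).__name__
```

x is int; result = 'int'

'int'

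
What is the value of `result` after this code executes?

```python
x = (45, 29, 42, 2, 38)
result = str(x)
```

x = (45, 29, 42, 2, 38); result = '(45, 29, 42, 2, 38)'

'(45, 29, 42, 2, 38)'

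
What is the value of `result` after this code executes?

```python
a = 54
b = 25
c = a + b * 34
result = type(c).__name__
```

a is int; b is int; c is int; result = 'int'

'int'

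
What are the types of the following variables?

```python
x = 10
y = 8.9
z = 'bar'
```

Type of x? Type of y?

x is assigned a bare integer (no decimal point), so it is an int; y is assigned a number with a decimal point, so it is a float

int, float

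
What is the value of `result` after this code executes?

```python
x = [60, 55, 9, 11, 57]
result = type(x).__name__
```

x is list; result = 'list'

'list'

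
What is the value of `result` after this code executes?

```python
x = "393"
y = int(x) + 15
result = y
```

x = '393'; y = 408; result = 408

408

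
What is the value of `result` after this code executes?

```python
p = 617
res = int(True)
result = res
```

p = 617; res = 1; result = 1

1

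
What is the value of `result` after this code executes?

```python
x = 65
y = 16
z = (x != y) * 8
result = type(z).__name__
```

x is int; y is int; z is int; result = 'int'

'int'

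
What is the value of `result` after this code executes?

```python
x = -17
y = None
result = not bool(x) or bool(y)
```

x = -17; y = None; result = False

False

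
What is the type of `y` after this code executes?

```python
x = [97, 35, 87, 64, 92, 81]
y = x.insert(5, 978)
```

list.insert() returns None

NoneType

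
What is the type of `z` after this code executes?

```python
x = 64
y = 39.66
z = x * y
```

int * float = float

float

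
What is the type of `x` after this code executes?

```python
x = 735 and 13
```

'and' with truthy values returns last operand (int)

int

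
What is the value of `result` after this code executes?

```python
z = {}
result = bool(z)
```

z = {}; result = False

False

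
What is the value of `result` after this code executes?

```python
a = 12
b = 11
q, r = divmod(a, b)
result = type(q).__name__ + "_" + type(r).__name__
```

a is int; b is int; q is int; r is int; result = 'int_int'

'int_int'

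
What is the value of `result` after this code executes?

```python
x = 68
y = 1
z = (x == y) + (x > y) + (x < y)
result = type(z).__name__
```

x is int; y is int; z is int; result = 'int'

'int'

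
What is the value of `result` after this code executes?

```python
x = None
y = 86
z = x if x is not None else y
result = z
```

x = None; y = 86; z = 86; result = 86

86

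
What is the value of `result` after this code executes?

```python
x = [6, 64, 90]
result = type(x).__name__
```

x is list; result = 'list'

'list'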